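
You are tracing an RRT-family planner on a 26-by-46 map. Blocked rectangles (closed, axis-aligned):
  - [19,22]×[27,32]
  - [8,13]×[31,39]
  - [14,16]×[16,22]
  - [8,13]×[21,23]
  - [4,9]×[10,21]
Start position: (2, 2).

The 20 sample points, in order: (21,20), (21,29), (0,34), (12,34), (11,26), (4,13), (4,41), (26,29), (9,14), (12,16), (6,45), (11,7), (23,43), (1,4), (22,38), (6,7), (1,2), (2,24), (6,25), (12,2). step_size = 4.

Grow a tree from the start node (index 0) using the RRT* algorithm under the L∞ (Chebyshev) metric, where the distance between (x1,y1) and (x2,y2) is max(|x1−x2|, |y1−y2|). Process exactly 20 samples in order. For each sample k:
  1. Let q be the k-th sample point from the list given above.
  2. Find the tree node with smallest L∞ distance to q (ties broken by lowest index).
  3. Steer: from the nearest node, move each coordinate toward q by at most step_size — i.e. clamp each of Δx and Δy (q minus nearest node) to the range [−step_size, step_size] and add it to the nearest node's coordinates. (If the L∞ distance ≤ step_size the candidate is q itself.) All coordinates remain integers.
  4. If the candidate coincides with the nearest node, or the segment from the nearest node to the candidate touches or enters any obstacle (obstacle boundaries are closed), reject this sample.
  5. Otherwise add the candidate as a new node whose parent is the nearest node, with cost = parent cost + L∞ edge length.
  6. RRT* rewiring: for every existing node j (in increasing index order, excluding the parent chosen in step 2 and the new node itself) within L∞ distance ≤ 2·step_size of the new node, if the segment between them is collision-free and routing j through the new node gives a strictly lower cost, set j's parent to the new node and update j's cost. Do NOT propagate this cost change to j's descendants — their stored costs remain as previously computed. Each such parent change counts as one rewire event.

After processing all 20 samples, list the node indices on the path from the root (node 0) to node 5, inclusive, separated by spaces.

1. q=(21,20) nearest=0 d=19 new=(6,6) → add node 1 parent=0 cost=4
2. q=(21,29) nearest=1 d=23 new=(10,10) → add node 2 parent=1 cost=8
3. q=(0,34) nearest=2 d=24 new=(6,14) → blocked by [4,9]×[10,21], reject
4. q=(12,34) nearest=2 d=24 new=(12,14) → add node 3 parent=2 cost=12
5. q=(11,26) nearest=3 d=12 new=(11,18) → add node 4 parent=3 cost=16
6. q=(4,13) nearest=2 d=6 new=(6,13) → blocked by [4,9]×[10,21], reject
7. q=(4,41) nearest=4 d=23 new=(7,22) → blocked by [8,13]×[21,23], reject
8. q=(26,29) nearest=3 d=15 new=(16,18) → blocked by [14,16]×[16,22], reject
9. q=(9,14) nearest=3 d=3 new=(9,14) → blocked by [4,9]×[10,21], reject
10. q=(12,16) nearest=3 d=2 new=(12,16) → add node 5 parent=3 cost=14
11. q=(6,45) nearest=4 d=27 new=(7,22) → blocked by [8,13]×[21,23], reject
12. q=(11,7) nearest=2 d=3 new=(11,7) → add node 6 parent=2 cost=11
13. q=(23,43) nearest=4 d=25 new=(15,22) → blocked by [14,16]×[16,22], reject
14. q=(1,4) nearest=0 d=2 new=(1,4) → add node 7 parent=0 cost=2
15. q=(22,38) nearest=4 d=20 new=(15,22) → blocked by [14,16]×[16,22], reject
16. q=(6,7) nearest=1 d=1 new=(6,7) → add node 8 parent=1 cost=5; rewire 6→8 (10<11)
17. q=(1,2) nearest=0 d=1 new=(1,2) → add node 9 parent=0 cost=1
18. q=(2,24) nearest=4 d=9 new=(7,22) → blocked by [8,13]×[21,23], reject
19. q=(6,25) nearest=4 d=7 new=(7,22) → blocked by [8,13]×[21,23], reject
20. q=(12,2) nearest=6 d=5 new=(12,3) → add node 10 parent=6 cost=14

Path: 0 1 2 3 5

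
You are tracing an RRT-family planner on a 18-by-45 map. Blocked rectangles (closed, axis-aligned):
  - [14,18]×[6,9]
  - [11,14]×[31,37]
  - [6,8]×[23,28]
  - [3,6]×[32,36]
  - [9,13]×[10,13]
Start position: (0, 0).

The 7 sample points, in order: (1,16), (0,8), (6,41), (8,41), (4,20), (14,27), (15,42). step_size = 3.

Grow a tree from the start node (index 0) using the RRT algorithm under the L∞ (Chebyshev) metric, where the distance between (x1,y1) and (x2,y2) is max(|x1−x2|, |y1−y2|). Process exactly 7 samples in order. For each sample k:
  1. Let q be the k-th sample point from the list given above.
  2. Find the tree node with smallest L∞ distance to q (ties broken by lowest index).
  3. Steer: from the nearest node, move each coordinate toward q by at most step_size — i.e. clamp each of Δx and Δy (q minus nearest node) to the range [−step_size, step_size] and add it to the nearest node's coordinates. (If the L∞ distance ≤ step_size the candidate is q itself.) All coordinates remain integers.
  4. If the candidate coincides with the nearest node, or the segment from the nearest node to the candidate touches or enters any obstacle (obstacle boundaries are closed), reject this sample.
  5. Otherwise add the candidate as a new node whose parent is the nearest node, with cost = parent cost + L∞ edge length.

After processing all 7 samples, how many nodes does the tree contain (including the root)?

Node count: 8

1. q=(1,16) nearest=0 d=16 new=(1,3) → add node 1 parent=0 cost=3
2. q=(0,8) nearest=1 d=5 new=(0,6) → add node 2 parent=1 cost=6
3. q=(6,41) nearest=2 d=35 new=(3,9) → add node 3 parent=2 cost=9
4. q=(8,41) nearest=3 d=32 new=(6,12) → add node 4 parent=3 cost=12
5. q=(4,20) nearest=4 d=8 new=(4,15) → add node 5 parent=4 cost=15
6. q=(14,27) nearest=5 d=12 new=(7,18) → add node 6 parent=5 cost=18
7. q=(15,42) nearest=6 d=24 new=(10,21) → add node 7 parent=6 cost=21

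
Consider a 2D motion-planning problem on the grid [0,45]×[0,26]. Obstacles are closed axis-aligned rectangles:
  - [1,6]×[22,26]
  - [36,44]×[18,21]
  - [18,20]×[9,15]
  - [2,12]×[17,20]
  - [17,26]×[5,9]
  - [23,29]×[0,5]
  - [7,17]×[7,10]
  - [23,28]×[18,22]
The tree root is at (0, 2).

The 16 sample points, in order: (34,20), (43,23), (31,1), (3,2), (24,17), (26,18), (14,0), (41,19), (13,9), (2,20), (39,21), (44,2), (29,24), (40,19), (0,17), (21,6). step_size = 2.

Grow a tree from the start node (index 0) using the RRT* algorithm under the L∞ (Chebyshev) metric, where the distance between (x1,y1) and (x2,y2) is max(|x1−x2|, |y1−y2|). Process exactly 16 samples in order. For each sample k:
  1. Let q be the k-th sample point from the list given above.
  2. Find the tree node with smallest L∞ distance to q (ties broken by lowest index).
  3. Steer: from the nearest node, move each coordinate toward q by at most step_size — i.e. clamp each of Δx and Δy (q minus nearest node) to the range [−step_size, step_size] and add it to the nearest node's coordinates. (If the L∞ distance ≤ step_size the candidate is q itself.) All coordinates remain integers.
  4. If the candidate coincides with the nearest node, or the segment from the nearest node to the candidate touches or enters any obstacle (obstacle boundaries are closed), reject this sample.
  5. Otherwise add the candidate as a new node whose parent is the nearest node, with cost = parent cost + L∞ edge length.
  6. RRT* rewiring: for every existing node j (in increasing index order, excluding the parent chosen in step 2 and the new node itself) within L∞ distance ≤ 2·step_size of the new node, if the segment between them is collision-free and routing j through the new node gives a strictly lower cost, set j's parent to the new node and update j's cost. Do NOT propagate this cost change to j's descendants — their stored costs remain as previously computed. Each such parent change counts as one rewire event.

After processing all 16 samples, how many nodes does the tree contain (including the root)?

Node count: 12

1. q=(34,20) nearest=0 d=34 new=(2,4) → add node 1 parent=0 cost=2
2. q=(43,23) nearest=1 d=41 new=(4,6) → add node 2 parent=1 cost=4
3. q=(31,1) nearest=2 d=27 new=(6,4) → add node 3 parent=2 cost=6
4. q=(3,2) nearest=1 d=2 new=(3,2) → add node 4 parent=1 cost=4
5. q=(24,17) nearest=3 d=18 new=(8,6) → add node 5 parent=3 cost=8
6. q=(26,18) nearest=5 d=18 new=(10,8) → blocked by [7,17]×[7,10], reject
7. q=(14,0) nearest=5 d=6 new=(10,4) → add node 6 parent=5 cost=10
8. q=(41,19) nearest=6 d=31 new=(12,6) → add node 7 parent=6 cost=12
9. q=(13,9) nearest=7 d=3 new=(13,8) → blocked by [7,17]×[7,10], reject
10. q=(2,20) nearest=2 d=14 new=(2,8) → add node 8 parent=2 cost=6
11. q=(39,21) nearest=7 d=27 new=(14,8) → blocked by [7,17]×[7,10], reject
12. q=(44,2) nearest=7 d=32 new=(14,4) → add node 9 parent=7 cost=14
13. q=(29,24) nearest=7 d=18 new=(14,8) → blocked by [7,17]×[7,10], reject
14. q=(40,19) nearest=9 d=26 new=(16,6) → add node 10 parent=9 cost=16
15. q=(0,17) nearest=8 d=9 new=(0,10) → add node 11 parent=8 cost=8
16. q=(21,6) nearest=10 d=5 new=(18,6) → blocked by [17,26]×[5,9], reject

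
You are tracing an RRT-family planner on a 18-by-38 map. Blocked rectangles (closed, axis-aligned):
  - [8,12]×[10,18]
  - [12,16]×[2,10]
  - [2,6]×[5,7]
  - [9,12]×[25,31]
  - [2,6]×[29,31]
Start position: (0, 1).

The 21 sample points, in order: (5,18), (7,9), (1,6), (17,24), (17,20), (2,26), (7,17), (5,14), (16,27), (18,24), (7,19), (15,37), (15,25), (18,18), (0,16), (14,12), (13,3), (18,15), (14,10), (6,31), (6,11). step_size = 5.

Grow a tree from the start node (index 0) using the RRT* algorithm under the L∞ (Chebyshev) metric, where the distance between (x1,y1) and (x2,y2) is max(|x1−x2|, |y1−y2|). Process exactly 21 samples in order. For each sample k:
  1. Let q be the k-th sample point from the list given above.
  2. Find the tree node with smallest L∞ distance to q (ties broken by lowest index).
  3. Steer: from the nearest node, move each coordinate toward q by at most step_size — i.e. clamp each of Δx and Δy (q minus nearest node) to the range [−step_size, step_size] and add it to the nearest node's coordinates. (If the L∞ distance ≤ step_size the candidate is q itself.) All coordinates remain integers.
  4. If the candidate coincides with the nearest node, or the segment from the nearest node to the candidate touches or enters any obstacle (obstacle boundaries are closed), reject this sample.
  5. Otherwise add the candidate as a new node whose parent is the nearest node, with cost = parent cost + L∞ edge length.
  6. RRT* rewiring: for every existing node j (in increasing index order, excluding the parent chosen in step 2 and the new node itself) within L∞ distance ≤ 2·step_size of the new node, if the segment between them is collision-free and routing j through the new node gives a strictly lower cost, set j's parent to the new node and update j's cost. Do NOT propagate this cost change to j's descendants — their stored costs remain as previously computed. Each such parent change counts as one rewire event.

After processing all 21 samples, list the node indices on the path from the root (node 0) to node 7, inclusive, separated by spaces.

1. q=(5,18) nearest=0 d=17 new=(5,6) → blocked by [2,6]×[5,7], reject
2. q=(7,9) nearest=0 d=8 new=(5,6) → blocked by [2,6]×[5,7], reject
3. q=(1,6) nearest=0 d=5 new=(1,6) → add node 1 parent=0 cost=5
4. q=(17,24) nearest=1 d=18 new=(6,11) → blocked by [2,6]×[5,7], reject
5. q=(17,20) nearest=1 d=16 new=(6,11) → blocked by [2,6]×[5,7], reject
6. q=(2,26) nearest=1 d=20 new=(2,11) → add node 2 parent=1 cost=10
7. q=(7,17) nearest=2 d=6 new=(7,16) → add node 3 parent=2 cost=15
8. q=(5,14) nearest=3 d=2 new=(5,14) → add node 4 parent=3 cost=17
9. q=(16,27) nearest=3 d=11 new=(12,21) → blocked by [8,12]×[10,18], reject
10. q=(18,24) nearest=3 d=11 new=(12,21) → blocked by [8,12]×[10,18], reject
11. q=(7,19) nearest=3 d=3 new=(7,19) → add node 5 parent=3 cost=18
12. q=(15,37) nearest=5 d=18 new=(12,24) → add node 6 parent=5 cost=23
13. q=(15,25) nearest=6 d=3 new=(15,25) → add node 7 parent=6 cost=26
14. q=(18,18) nearest=6 d=6 new=(17,19) → add node 8 parent=6 cost=28
15. q=(0,16) nearest=2 d=5 new=(0,16) → add node 9 parent=2 cost=15
16. q=(14,12) nearest=3 d=7 new=(12,12) → blocked by [8,12]×[10,18], reject
17. q=(13,3) nearest=2 d=11 new=(7,6) → blocked by [2,6]×[5,7], reject
18. q=(18,15) nearest=8 d=4 new=(18,15) → add node 10 parent=8 cost=32
19. q=(14,10) nearest=10 d=5 new=(14,10) → blocked by [12,16]×[2,10], reject
20. q=(6,31) nearest=6 d=7 new=(7,29) → blocked by [9,12]×[25,31], reject
21. q=(6,11) nearest=4 d=3 new=(6,11) → add node 11 parent=4 cost=20

Path: 0 1 2 3 5 6 7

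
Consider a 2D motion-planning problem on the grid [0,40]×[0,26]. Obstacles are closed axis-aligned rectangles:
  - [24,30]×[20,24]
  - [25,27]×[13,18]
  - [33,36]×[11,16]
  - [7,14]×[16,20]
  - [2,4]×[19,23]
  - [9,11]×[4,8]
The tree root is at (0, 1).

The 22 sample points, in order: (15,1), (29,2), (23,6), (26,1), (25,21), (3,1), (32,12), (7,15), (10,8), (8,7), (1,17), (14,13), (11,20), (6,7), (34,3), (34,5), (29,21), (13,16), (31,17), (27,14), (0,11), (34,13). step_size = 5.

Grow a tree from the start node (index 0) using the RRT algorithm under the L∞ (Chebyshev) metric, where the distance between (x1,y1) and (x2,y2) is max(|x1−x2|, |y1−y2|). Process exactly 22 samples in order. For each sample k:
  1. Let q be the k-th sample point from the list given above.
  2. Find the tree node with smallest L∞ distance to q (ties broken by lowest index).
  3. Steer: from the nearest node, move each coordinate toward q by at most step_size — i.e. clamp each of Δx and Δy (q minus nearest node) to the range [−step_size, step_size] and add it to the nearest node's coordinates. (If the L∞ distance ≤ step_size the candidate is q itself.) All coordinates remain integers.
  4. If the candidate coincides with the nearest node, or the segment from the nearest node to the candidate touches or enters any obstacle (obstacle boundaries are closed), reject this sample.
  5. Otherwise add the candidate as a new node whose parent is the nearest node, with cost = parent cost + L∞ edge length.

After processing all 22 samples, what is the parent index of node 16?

1. q=(15,1) nearest=0 d=15 new=(5,1) → add node 1 parent=0 cost=5
2. q=(29,2) nearest=1 d=24 new=(10,2) → add node 2 parent=1 cost=10
3. q=(23,6) nearest=2 d=13 new=(15,6) → add node 3 parent=2 cost=15
4. q=(26,1) nearest=3 d=11 new=(20,1) → add node 4 parent=3 cost=20
5. q=(25,21) nearest=3 d=15 new=(20,11) → add node 5 parent=3 cost=20
6. q=(3,1) nearest=1 d=2 new=(3,1) → add node 6 parent=1 cost=7
7. q=(32,12) nearest=4 d=12 new=(25,6) → add node 7 parent=4 cost=25
8. q=(7,15) nearest=3 d=9 new=(10,11) → add node 8 parent=3 cost=20
9. q=(10,8) nearest=8 d=3 new=(10,8) → blocked by [9,11]×[4,8], reject
10. q=(8,7) nearest=8 d=4 new=(8,7) → add node 9 parent=8 cost=24
11. q=(1,17) nearest=8 d=9 new=(5,16) → add node 10 parent=8 cost=25
12. q=(14,13) nearest=8 d=4 new=(14,13) → add node 11 parent=8 cost=24
13. q=(11,20) nearest=10 d=6 new=(10,20) → blocked by [7,14]×[16,20], reject
14. q=(6,7) nearest=9 d=2 new=(6,7) → add node 12 parent=9 cost=26
15. q=(34,3) nearest=7 d=9 new=(30,3) → add node 13 parent=7 cost=30
16. q=(34,5) nearest=13 d=4 new=(34,5) → add node 14 parent=13 cost=34
17. q=(29,21) nearest=5 d=10 new=(25,16) → blocked by [25,27]×[13,18], reject
18. q=(13,16) nearest=11 d=3 new=(13,16) → blocked by [7,14]×[16,20], reject
19. q=(31,17) nearest=5 d=11 new=(25,16) → blocked by [25,27]×[13,18], reject
20. q=(27,14) nearest=5 d=7 new=(25,14) → blocked by [25,27]×[13,18], reject
21. q=(0,11) nearest=10 d=5 new=(0,11) → add node 15 parent=10 cost=30
22. q=(34,13) nearest=14 d=8 new=(34,10) → add node 16 parent=14 cost=39

Parent of node 16: 14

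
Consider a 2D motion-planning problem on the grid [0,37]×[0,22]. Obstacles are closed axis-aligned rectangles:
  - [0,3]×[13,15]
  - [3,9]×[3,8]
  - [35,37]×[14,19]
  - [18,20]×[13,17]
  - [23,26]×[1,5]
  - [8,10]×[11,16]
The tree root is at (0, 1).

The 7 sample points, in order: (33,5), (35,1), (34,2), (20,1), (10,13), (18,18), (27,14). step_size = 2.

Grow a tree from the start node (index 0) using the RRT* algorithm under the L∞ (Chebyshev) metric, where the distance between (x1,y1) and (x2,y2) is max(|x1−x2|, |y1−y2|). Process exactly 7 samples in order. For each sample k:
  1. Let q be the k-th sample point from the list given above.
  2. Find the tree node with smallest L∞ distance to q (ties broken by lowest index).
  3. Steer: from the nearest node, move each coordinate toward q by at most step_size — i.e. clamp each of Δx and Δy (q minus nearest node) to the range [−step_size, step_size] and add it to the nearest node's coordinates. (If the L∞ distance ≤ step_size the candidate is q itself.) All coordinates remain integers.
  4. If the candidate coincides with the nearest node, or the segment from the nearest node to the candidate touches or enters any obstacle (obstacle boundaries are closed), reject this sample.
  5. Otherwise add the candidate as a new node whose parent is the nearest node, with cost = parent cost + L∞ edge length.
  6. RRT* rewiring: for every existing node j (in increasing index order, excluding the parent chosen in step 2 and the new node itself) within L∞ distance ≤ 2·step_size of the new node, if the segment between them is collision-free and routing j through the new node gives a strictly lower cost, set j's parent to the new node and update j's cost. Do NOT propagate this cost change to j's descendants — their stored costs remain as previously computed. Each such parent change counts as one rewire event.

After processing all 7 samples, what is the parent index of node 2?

Parent of node 2: 1

1. q=(33,5) nearest=0 d=33 new=(2,3) → add node 1 parent=0 cost=2
2. q=(35,1) nearest=1 d=33 new=(4,1) → add node 2 parent=1 cost=4
3. q=(34,2) nearest=2 d=30 new=(6,2) → add node 3 parent=2 cost=6
4. q=(20,1) nearest=3 d=14 new=(8,1) → add node 4 parent=3 cost=8
5. q=(10,13) nearest=1 d=10 new=(4,5) → blocked by [3,9]×[3,8], reject
6. q=(18,18) nearest=1 d=16 new=(4,5) → blocked by [3,9]×[3,8], reject
7. q=(27,14) nearest=4 d=19 new=(10,3) → add node 5 parent=4 cost=10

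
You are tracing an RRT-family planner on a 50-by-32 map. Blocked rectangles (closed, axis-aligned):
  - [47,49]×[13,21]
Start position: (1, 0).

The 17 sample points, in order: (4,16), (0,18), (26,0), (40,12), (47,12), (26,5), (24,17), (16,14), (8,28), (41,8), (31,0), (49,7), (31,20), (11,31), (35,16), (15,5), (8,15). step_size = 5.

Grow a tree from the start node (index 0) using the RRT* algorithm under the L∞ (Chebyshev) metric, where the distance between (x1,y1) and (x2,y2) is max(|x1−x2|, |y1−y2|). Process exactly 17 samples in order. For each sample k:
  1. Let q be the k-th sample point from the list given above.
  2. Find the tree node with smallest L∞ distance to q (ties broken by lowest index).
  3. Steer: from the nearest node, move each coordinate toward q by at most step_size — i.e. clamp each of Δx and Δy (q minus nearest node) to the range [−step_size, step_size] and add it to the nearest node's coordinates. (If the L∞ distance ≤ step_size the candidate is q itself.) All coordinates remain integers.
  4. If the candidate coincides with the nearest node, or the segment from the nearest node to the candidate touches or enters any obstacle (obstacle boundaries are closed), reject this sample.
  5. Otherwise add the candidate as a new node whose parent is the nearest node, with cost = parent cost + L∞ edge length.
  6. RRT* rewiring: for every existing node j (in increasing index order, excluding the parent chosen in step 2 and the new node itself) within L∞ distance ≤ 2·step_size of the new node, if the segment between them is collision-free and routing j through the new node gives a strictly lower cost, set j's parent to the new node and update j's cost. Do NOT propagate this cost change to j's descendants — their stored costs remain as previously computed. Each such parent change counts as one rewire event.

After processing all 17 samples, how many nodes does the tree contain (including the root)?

Node count: 18

1. q=(4,16) nearest=0 d=16 new=(4,5) → add node 1 parent=0 cost=5
2. q=(0,18) nearest=1 d=13 new=(0,10) → add node 2 parent=1 cost=10
3. q=(26,0) nearest=1 d=22 new=(9,0) → add node 3 parent=1 cost=10
4. q=(40,12) nearest=3 d=31 new=(14,5) → add node 4 parent=3 cost=15
5. q=(47,12) nearest=4 d=33 new=(19,10) → add node 5 parent=4 cost=20
6. q=(26,5) nearest=5 d=7 new=(24,5) → add node 6 parent=5 cost=25
7. q=(24,17) nearest=5 d=7 new=(24,15) → add node 7 parent=5 cost=25
8. q=(16,14) nearest=5 d=4 new=(16,14) → add node 8 parent=5 cost=24
9. q=(8,28) nearest=8 d=14 new=(11,19) → add node 9 parent=8 cost=29
10. q=(41,8) nearest=6 d=17 new=(29,8) → add node 10 parent=6 cost=30
11. q=(31,0) nearest=6 d=7 new=(29,0) → add node 11 parent=6 cost=30
12. q=(49,7) nearest=10 d=20 new=(34,7) → add node 12 parent=10 cost=35
13. q=(31,20) nearest=7 d=7 new=(29,20) → add node 13 parent=7 cost=30
14. q=(11,31) nearest=9 d=12 new=(11,24) → add node 14 parent=9 cost=34
15. q=(35,16) nearest=13 d=6 new=(34,16) → add node 15 parent=13 cost=35
16. q=(15,5) nearest=4 d=1 new=(15,5) → add node 16 parent=4 cost=16
17. q=(8,15) nearest=9 d=4 new=(8,15) → add node 17 parent=9 cost=33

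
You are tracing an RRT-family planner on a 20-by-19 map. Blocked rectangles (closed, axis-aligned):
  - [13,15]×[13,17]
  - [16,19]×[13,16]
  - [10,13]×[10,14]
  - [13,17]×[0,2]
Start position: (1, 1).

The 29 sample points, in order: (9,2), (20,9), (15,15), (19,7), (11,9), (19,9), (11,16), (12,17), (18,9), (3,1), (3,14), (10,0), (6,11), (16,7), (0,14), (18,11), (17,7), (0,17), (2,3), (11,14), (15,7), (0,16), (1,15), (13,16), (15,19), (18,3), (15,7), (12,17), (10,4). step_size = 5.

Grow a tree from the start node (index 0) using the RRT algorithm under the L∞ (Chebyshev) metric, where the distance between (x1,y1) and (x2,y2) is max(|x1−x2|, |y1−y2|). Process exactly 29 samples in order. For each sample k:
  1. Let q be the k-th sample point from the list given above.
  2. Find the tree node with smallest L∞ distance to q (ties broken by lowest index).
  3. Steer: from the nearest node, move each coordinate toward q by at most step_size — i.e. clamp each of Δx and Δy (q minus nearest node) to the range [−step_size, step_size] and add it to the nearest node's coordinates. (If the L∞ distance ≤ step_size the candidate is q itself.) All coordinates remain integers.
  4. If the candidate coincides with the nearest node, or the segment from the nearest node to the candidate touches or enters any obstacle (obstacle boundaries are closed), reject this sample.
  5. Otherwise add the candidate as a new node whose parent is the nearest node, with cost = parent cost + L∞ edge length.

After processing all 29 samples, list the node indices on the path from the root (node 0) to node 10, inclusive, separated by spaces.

1. q=(9,2) nearest=0 d=8 new=(6,2) → add node 1 parent=0 cost=5
2. q=(20,9) nearest=1 d=14 new=(11,7) → add node 2 parent=1 cost=10
3. q=(15,15) nearest=2 d=8 new=(15,12) → add node 3 parent=2 cost=15
4. q=(19,7) nearest=3 d=5 new=(19,7) → add node 4 parent=3 cost=20
5. q=(11,9) nearest=2 d=2 new=(11,9) → add node 5 parent=2 cost=12
6. q=(19,9) nearest=4 d=2 new=(19,9) → add node 6 parent=4 cost=22
7. q=(11,16) nearest=3 d=4 new=(11,16) → blocked by [13,15]×[13,17], reject
8. q=(12,17) nearest=3 d=5 new=(12,17) → blocked by [13,15]×[13,17], reject
9. q=(18,9) nearest=6 d=1 new=(18,9) → add node 7 parent=6 cost=23
10. q=(3,1) nearest=0 d=2 new=(3,1) → add node 8 parent=0 cost=2
11. q=(3,14) nearest=2 d=8 new=(6,12) → add node 9 parent=2 cost=15
12. q=(10,0) nearest=1 d=4 new=(10,0) → add node 10 parent=1 cost=9
13. q=(6,11) nearest=9 d=1 new=(6,11) → add node 11 parent=9 cost=16
14. q=(16,7) nearest=7 d=2 new=(16,7) → add node 12 parent=7 cost=25
15. q=(0,14) nearest=9 d=6 new=(1,14) → add node 13 parent=9 cost=20
16. q=(18,11) nearest=6 d=2 new=(18,11) → add node 14 parent=6 cost=24
17. q=(17,7) nearest=12 d=1 new=(17,7) → add node 15 parent=12 cost=26
18. q=(0,17) nearest=13 d=3 new=(0,17) → add node 16 parent=13 cost=23
19. q=(2,3) nearest=0 d=2 new=(2,3) → add node 17 parent=0 cost=2
20. q=(11,14) nearest=3 d=4 new=(11,14) → blocked by [13,15]×[13,17], reject
21. q=(15,7) nearest=12 d=1 new=(15,7) → add node 18 parent=12 cost=26
22. q=(0,16) nearest=16 d=1 new=(0,16) → add node 19 parent=16 cost=24
23. q=(1,15) nearest=13 d=1 new=(1,15) → add node 20 parent=13 cost=21
24. q=(13,16) nearest=3 d=4 new=(13,16) → blocked by [13,15]×[13,17], reject
25. q=(15,19) nearest=3 d=7 new=(15,17) → blocked by [13,15]×[13,17], reject
26. q=(18,3) nearest=4 d=4 new=(18,3) → add node 21 parent=4 cost=24
27. q=(15,7) nearest=18 d=0 → coincident, reject
28. q=(12,17) nearest=3 d=5 new=(12,17) → blocked by [13,15]×[13,17], reject
29. q=(10,4) nearest=2 d=3 new=(10,4) → add node 22 parent=2 cost=13

Path: 0 1 10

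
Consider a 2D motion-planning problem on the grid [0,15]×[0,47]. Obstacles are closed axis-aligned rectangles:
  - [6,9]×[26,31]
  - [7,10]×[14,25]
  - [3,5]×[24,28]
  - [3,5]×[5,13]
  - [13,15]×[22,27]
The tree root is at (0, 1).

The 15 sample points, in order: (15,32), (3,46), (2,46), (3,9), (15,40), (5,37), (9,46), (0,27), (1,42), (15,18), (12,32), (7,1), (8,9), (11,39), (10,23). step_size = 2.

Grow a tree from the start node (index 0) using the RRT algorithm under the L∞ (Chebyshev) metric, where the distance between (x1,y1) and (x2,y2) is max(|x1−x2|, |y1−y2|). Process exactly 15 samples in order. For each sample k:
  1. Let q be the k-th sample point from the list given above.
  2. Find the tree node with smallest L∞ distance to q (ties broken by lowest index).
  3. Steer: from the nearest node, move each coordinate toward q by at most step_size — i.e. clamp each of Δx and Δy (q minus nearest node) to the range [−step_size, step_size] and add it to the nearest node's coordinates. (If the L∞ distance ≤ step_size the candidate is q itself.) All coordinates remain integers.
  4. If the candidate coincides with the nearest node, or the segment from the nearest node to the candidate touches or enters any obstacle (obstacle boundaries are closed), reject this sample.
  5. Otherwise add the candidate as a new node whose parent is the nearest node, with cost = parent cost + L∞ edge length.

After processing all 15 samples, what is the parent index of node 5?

1. q=(15,32) nearest=0 d=31 new=(2,3) → add node 1 parent=0 cost=2
2. q=(3,46) nearest=1 d=43 new=(3,5) → blocked by [3,5]×[5,13], reject
3. q=(2,46) nearest=1 d=43 new=(2,5) → add node 2 parent=1 cost=4
4. q=(3,9) nearest=2 d=4 new=(3,7) → blocked by [3,5]×[5,13], reject
5. q=(15,40) nearest=2 d=35 new=(4,7) → blocked by [3,5]×[5,13], reject
6. q=(5,37) nearest=2 d=32 new=(4,7) → blocked by [3,5]×[5,13], reject
7. q=(9,46) nearest=2 d=41 new=(4,7) → blocked by [3,5]×[5,13], reject
8. q=(0,27) nearest=2 d=22 new=(0,7) → add node 3 parent=2 cost=6
9. q=(1,42) nearest=3 d=35 new=(1,9) → add node 4 parent=3 cost=8
10. q=(15,18) nearest=2 d=13 new=(4,7) → blocked by [3,5]×[5,13], reject
11. q=(12,32) nearest=4 d=23 new=(3,11) → blocked by [3,5]×[5,13], reject
12. q=(7,1) nearest=1 d=5 new=(4,1) → add node 5 parent=1 cost=4
13. q=(8,9) nearest=1 d=6 new=(4,5) → blocked by [3,5]×[5,13], reject
14. q=(11,39) nearest=4 d=30 new=(3,11) → blocked by [3,5]×[5,13], reject
15. q=(10,23) nearest=4 d=14 new=(3,11) → blocked by [3,5]×[5,13], reject

Parent of node 5: 1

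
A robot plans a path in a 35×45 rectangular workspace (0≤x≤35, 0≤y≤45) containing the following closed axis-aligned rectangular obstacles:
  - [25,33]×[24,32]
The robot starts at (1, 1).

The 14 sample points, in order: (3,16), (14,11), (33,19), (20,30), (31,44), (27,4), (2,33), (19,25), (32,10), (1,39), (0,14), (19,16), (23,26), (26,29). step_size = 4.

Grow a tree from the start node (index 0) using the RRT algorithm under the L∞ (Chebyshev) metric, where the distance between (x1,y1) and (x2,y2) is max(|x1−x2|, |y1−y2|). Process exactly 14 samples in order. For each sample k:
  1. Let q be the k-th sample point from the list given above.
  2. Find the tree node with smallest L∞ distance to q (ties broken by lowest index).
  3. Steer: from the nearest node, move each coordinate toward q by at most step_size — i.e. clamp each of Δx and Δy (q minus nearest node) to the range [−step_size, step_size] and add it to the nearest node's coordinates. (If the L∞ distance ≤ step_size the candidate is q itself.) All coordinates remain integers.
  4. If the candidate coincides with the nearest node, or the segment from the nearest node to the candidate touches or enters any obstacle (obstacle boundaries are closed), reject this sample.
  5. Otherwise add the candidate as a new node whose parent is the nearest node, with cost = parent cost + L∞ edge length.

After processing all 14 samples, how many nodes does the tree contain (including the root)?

Node count: 14

1. q=(3,16) nearest=0 d=15 new=(3,5) → add node 1 parent=0 cost=4
2. q=(14,11) nearest=1 d=11 new=(7,9) → add node 2 parent=1 cost=8
3. q=(33,19) nearest=2 d=26 new=(11,13) → add node 3 parent=2 cost=12
4. q=(20,30) nearest=3 d=17 new=(15,17) → add node 4 parent=3 cost=16
5. q=(31,44) nearest=4 d=27 new=(19,21) → add node 5 parent=4 cost=20
6. q=(27,4) nearest=4 d=13 new=(19,13) → add node 6 parent=4 cost=20
7. q=(2,33) nearest=4 d=16 new=(11,21) → add node 7 parent=4 cost=20
8. q=(19,25) nearest=5 d=4 new=(19,25) → add node 8 parent=5 cost=24
9. q=(32,10) nearest=5 d=13 new=(23,17) → add node 9 parent=5 cost=24
10. q=(1,39) nearest=5 d=18 new=(15,25) → add node 10 parent=5 cost=24
11. q=(0,14) nearest=2 d=7 new=(3,13) → add node 11 parent=2 cost=12
12. q=(19,16) nearest=6 d=3 new=(19,16) → add node 12 parent=6 cost=23
13. q=(23,26) nearest=8 d=4 new=(23,26) → add node 13 parent=8 cost=28
14. q=(26,29) nearest=13 d=3 new=(26,29) → blocked by [25,33]×[24,32], reject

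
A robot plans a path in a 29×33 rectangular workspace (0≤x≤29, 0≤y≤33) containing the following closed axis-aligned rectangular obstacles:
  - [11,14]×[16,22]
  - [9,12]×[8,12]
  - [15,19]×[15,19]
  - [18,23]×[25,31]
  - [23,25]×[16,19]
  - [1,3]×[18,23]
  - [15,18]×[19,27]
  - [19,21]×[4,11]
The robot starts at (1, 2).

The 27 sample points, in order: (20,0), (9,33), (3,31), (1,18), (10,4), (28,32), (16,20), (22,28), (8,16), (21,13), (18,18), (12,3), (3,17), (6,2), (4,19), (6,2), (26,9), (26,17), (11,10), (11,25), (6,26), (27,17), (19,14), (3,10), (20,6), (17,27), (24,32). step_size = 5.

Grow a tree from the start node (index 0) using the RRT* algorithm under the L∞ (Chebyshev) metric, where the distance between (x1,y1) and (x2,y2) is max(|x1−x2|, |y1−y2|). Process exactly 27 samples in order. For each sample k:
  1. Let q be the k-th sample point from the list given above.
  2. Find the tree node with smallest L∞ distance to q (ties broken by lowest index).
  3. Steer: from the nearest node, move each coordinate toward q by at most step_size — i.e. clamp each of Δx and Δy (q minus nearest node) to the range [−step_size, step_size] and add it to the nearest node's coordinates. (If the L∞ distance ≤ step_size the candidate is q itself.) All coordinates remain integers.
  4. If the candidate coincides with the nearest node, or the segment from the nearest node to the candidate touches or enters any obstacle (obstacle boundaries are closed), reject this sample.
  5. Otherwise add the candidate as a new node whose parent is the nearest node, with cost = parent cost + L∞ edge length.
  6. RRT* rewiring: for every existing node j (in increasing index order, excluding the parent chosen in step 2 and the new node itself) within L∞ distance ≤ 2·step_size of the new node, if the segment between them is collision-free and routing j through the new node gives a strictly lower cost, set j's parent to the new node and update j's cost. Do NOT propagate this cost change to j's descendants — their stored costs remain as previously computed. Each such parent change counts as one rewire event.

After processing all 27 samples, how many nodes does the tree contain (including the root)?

Node count: 19

1. q=(20,0) nearest=0 d=19 new=(6,0) → add node 1 parent=0 cost=5
2. q=(9,33) nearest=0 d=31 new=(6,7) → add node 2 parent=0 cost=5
3. q=(3,31) nearest=2 d=24 new=(3,12) → add node 3 parent=2 cost=10
4. q=(1,18) nearest=3 d=6 new=(1,17) → add node 4 parent=3 cost=15
5. q=(10,4) nearest=1 d=4 new=(10,4) → add node 5 parent=1 cost=9
6. q=(28,32) nearest=2 d=25 new=(11,12) → blocked by [9,12]×[8,12], reject
7. q=(16,20) nearest=2 d=13 new=(11,12) → blocked by [9,12]×[8,12], reject
8. q=(22,28) nearest=3 d=19 new=(8,17) → add node 6 parent=3 cost=15
9. q=(8,16) nearest=6 d=1 new=(8,16) → add node 7 parent=6 cost=16
10. q=(21,13) nearest=5 d=11 new=(15,9) → add node 8 parent=5 cost=14
11. q=(18,18) nearest=8 d=9 new=(18,14) → add node 9 parent=8 cost=19
12. q=(12,3) nearest=5 d=2 new=(12,3) → add node 10 parent=5 cost=11
13. q=(3,17) nearest=4 d=2 new=(3,17) → add node 11 parent=4 cost=17
14. q=(6,2) nearest=1 d=2 new=(6,2) → add node 12 parent=1 cost=7
15. q=(4,19) nearest=11 d=2 new=(4,19) → add node 13 parent=11 cost=19
16. q=(6,2) nearest=12 d=0 → coincident, reject
17. q=(26,9) nearest=9 d=8 new=(23,9) → blocked by [19,21]×[4,11], reject
18. q=(26,17) nearest=9 d=8 new=(23,17) → blocked by [23,25]×[16,19], reject
19. q=(11,10) nearest=8 d=4 new=(11,10) → blocked by [9,12]×[8,12], reject
20. q=(11,25) nearest=13 d=7 new=(9,24) → add node 14 parent=13 cost=24
21. q=(6,26) nearest=14 d=3 new=(6,26) → add node 15 parent=14 cost=27
22. q=(27,17) nearest=9 d=9 new=(23,17) → blocked by [23,25]×[16,19], reject
23. q=(19,14) nearest=9 d=1 new=(19,14) → add node 16 parent=9 cost=20
24. q=(3,10) nearest=3 d=2 new=(3,10) → add node 17 parent=3 cost=12
25. q=(20,6) nearest=8 d=5 new=(20,6) → blocked by [19,21]×[4,11], reject
26. q=(17,27) nearest=14 d=8 new=(14,27) → add node 18 parent=14 cost=29
27. q=(24,32) nearest=18 d=10 new=(19,32) → blocked by [18,23]×[25,31], reject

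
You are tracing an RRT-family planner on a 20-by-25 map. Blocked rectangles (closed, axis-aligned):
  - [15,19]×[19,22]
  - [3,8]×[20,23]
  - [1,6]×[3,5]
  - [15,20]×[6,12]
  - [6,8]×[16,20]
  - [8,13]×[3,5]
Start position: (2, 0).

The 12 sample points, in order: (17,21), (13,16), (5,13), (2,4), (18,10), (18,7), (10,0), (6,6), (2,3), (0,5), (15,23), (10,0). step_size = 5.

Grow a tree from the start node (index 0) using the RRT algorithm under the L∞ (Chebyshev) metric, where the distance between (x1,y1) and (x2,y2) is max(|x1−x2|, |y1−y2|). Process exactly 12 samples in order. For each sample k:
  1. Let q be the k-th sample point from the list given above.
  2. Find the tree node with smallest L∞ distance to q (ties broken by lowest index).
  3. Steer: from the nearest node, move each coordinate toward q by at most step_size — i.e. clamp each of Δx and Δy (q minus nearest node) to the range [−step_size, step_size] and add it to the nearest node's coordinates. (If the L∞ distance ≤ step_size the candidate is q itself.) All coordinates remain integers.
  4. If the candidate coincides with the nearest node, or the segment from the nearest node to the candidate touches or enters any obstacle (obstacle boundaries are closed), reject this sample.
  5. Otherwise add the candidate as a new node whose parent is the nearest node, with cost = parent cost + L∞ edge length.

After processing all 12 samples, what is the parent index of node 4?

1. q=(17,21) nearest=0 d=21 new=(7,5) → blocked by [1,6]×[3,5], reject
2. q=(13,16) nearest=0 d=16 new=(7,5) → blocked by [1,6]×[3,5], reject
3. q=(5,13) nearest=0 d=13 new=(5,5) → blocked by [1,6]×[3,5], reject
4. q=(2,4) nearest=0 d=4 new=(2,4) → blocked by [1,6]×[3,5], reject
5. q=(18,10) nearest=0 d=16 new=(7,5) → blocked by [1,6]×[3,5], reject
6. q=(18,7) nearest=0 d=16 new=(7,5) → blocked by [1,6]×[3,5], reject
7. q=(10,0) nearest=0 d=8 new=(7,0) → add node 1 parent=0 cost=5
8. q=(6,6) nearest=0 d=6 new=(6,5) → blocked by [1,6]×[3,5], reject
9. q=(2,3) nearest=0 d=3 new=(2,3) → blocked by [1,6]×[3,5], reject
10. q=(0,5) nearest=0 d=5 new=(0,5) → add node 2 parent=0 cost=5
11. q=(15,23) nearest=2 d=18 new=(5,10) → add node 3 parent=2 cost=10
12. q=(10,0) nearest=1 d=3 new=(10,0) → add node 4 parent=1 cost=8

Parent of node 4: 1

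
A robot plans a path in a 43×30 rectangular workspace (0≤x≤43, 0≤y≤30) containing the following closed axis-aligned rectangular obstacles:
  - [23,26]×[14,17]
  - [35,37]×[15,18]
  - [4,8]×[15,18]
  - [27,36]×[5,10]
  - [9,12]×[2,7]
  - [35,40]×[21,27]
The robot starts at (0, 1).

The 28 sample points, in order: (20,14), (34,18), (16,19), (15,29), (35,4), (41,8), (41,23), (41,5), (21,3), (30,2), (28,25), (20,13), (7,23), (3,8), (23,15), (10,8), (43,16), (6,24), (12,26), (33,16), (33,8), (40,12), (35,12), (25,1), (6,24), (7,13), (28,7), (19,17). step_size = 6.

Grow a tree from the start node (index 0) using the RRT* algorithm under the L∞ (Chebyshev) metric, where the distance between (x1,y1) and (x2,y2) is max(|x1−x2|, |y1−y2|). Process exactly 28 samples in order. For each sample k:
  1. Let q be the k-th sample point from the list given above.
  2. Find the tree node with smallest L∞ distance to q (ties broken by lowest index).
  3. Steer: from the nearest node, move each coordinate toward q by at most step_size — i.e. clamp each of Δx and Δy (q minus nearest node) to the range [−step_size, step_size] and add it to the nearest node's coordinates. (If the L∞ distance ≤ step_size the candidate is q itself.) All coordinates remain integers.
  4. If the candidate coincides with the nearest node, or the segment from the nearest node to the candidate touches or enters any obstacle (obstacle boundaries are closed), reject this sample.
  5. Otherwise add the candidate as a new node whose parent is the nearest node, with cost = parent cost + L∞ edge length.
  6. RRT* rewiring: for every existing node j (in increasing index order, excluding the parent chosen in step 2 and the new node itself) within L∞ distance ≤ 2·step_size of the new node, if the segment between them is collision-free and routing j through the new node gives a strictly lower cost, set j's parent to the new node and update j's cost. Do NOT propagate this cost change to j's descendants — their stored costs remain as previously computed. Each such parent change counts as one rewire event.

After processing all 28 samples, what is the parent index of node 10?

Parent of node 10: 1

1. q=(20,14) nearest=0 d=20 new=(6,7) → add node 1 parent=0 cost=6
2. q=(34,18) nearest=1 d=28 new=(12,13) → add node 2 parent=1 cost=12
3. q=(16,19) nearest=2 d=6 new=(16,19) → add node 3 parent=2 cost=18
4. q=(15,29) nearest=3 d=10 new=(15,25) → add node 4 parent=3 cost=24
5. q=(35,4) nearest=3 d=19 new=(22,13) → add node 5 parent=3 cost=24
6. q=(41,8) nearest=5 d=19 new=(28,8) → blocked by [27,36]×[5,10], reject
7. q=(41,23) nearest=5 d=19 new=(28,19) → blocked by [23,26]×[14,17], reject
8. q=(41,5) nearest=5 d=19 new=(28,7) → blocked by [27,36]×[5,10], reject
9. q=(21,3) nearest=2 d=10 new=(18,7) → add node 6 parent=2 cost=18
10. q=(30,2) nearest=5 d=11 new=(28,7) → blocked by [27,36]×[5,10], reject
11. q=(28,25) nearest=3 d=12 new=(22,25) → add node 7 parent=3 cost=24
12. q=(20,13) nearest=5 d=2 new=(20,13) → add node 8 parent=5 cost=26
13. q=(7,23) nearest=4 d=8 new=(9,23) → add node 9 parent=4 cost=30
14. q=(3,8) nearest=1 d=3 new=(3,8) → add node 10 parent=1 cost=9
15. q=(23,15) nearest=5 d=2 new=(23,15) → blocked by [23,26]×[14,17], reject
16. q=(10,8) nearest=1 d=4 new=(10,8) → add node 11 parent=1 cost=10; rewire 5→11 (22<24); rewire 8→11 (20<26)
17. q=(43,16) nearest=5 d=21 new=(28,16) → blocked by [23,26]×[14,17], reject
18. q=(6,24) nearest=9 d=3 new=(6,24) → add node 12 parent=9 cost=33
19. q=(12,26) nearest=4 d=3 new=(12,26) → add node 13 parent=4 cost=27
20. q=(33,16) nearest=5 d=11 new=(28,16) → blocked by [23,26]×[14,17], reject
21. q=(33,8) nearest=5 d=11 new=(28,8) → blocked by [27,36]×[5,10], reject
22. q=(40,12) nearest=5 d=18 new=(28,12) → add node 14 parent=5 cost=28
23. q=(35,12) nearest=14 d=7 new=(34,12) → add node 15 parent=14 cost=34
24. q=(25,1) nearest=6 d=7 new=(24,1) → add node 16 parent=6 cost=24
25. q=(6,24) nearest=12 d=0 → coincident, reject
26. q=(7,13) nearest=2 d=5 new=(7,13) → add node 17 parent=2 cost=17
27. q=(28,7) nearest=14 d=5 new=(28,7) → blocked by [27,36]×[5,10], reject
28. q=(19,17) nearest=3 d=3 new=(19,17) → add node 18 parent=3 cost=21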